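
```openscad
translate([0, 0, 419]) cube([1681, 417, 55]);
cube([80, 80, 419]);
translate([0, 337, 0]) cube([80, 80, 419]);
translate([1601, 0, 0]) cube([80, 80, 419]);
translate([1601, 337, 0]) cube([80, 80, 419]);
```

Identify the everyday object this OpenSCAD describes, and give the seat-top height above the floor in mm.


A bench. The seat-top height is 474 mm.

A long slab on four corner posts — a bench. The slab sits at z = 419 with thickness 55, so the top is 419 + 55 = 474 mm.


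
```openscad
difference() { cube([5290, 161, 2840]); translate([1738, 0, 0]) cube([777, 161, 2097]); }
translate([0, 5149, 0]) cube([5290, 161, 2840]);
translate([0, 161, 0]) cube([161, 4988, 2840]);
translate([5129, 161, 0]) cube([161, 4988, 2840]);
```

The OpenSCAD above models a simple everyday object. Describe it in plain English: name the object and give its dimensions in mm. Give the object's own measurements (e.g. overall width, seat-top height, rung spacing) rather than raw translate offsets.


A single room: four walls, each 2840 mm tall and 161 mm thick, enclosing an outside footprint 5290×5310 mm (x × y), no floor or roof. The front and back walls (−y and +y sides) run the full x-width; the side walls fit between their inner faces. A door opening 777 mm wide and 2097 mm tall is cut through the front wall from the floor up, its −x edge 1738 mm from the wall's −x end.


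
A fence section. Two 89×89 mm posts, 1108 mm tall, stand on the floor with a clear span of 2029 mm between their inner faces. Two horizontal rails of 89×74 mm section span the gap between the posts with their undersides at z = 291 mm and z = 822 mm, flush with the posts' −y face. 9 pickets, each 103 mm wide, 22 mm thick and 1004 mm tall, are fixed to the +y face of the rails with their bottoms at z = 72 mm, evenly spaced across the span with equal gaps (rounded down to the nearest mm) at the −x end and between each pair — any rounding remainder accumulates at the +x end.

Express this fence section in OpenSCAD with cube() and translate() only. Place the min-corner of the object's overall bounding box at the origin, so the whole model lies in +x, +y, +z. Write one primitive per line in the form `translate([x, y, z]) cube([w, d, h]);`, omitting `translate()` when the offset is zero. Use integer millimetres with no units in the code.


cube([89, 89, 1108]);
translate([2118, 0, 0]) cube([89, 89, 1108]);
translate([89, 0, 291]) cube([2029, 89, 74]);
translate([89, 0, 822]) cube([2029, 89, 74]);
translate([199, 89, 72]) cube([103, 22, 1004]);
translate([412, 89, 72]) cube([103, 22, 1004]);
translate([625, 89, 72]) cube([103, 22, 1004]);
translate([838, 89, 72]) cube([103, 22, 1004]);
translate([1051, 89, 72]) cube([103, 22, 1004]);
translate([1264, 89, 72]) cube([103, 22, 1004]);
translate([1477, 89, 72]) cube([103, 22, 1004]);
translate([1690, 89, 72]) cube([103, 22, 1004]);
translate([1903, 89, 72]) cube([103, 22, 1004]);


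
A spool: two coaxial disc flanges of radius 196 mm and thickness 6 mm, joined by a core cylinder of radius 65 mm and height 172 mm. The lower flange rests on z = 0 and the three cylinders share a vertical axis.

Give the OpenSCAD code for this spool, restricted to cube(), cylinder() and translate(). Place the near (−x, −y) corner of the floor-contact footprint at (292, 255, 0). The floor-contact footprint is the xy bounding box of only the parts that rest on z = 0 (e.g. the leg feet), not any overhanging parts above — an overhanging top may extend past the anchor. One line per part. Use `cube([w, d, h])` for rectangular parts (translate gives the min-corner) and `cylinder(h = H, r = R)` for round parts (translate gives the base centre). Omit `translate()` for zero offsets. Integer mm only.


translate([488, 451, 0]) cylinder(h = 6, r = 196);
translate([488, 451, 6]) cylinder(h = 172, r = 65);
translate([488, 451, 178]) cylinder(h = 6, r = 196);


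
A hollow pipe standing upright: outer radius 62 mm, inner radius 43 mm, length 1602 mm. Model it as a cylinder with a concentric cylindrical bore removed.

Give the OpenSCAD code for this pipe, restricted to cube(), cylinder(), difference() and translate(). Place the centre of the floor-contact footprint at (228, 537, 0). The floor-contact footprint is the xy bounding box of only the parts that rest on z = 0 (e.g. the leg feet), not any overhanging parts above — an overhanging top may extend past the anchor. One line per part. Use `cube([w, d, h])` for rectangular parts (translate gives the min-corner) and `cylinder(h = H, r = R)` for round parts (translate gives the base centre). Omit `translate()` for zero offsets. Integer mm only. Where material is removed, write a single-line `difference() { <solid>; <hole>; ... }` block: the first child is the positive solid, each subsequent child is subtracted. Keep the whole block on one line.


difference() { translate([228, 537, 0]) cylinder(h = 1602, r = 62); translate([228, 537, 0]) cylinder(h = 1602, r = 43); }


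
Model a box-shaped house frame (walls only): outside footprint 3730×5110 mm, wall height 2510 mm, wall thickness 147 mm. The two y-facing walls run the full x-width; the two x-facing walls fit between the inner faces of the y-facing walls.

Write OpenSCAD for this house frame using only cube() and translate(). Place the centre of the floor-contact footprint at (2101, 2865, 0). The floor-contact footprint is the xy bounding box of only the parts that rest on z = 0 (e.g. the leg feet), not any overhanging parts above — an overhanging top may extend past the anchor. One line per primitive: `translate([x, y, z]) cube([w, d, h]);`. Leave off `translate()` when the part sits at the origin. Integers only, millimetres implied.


translate([236, 310, 0]) cube([3730, 147, 2510]);
translate([236, 5273, 0]) cube([3730, 147, 2510]);
translate([236, 457, 0]) cube([147, 4816, 2510]);
translate([3819, 457, 0]) cube([147, 4816, 2510]);


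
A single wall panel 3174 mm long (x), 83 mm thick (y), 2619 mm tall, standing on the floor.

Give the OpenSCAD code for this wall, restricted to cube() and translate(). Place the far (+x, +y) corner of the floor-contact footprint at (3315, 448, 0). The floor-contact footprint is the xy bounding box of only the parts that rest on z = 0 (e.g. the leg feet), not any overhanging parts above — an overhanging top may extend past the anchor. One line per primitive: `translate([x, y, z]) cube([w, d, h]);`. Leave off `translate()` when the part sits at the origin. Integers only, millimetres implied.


translate([141, 365, 0]) cube([3174, 83, 2619]);


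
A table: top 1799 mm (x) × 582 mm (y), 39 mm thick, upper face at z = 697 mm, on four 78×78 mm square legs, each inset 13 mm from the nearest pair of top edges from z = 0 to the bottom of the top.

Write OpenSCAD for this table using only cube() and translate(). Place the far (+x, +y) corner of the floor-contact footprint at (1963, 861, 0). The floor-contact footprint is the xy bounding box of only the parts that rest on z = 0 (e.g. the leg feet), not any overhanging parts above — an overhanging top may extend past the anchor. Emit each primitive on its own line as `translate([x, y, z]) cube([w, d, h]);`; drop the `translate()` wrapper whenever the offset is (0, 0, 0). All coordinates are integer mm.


translate([177, 292, 658]) cube([1799, 582, 39]);
translate([190, 305, 0]) cube([78, 78, 658]);
translate([1885, 305, 0]) cube([78, 78, 658]);
translate([190, 783, 0]) cube([78, 78, 658]);
translate([1885, 783, 0]) cube([78, 78, 658]);


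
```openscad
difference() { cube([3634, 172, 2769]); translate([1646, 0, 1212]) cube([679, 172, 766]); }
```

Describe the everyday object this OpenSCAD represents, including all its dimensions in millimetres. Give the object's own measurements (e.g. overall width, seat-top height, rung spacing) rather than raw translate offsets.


A wall 3634 mm long (x), 172 mm thick (y), 2769 mm tall, with a rectangular window opening cut through it. The opening is 679 mm wide and 766 mm tall; its sill is at z = 1212 mm and its near (−x) edge is 1646 mm from the wall's −x end. The opening passes through the full wall thickness.


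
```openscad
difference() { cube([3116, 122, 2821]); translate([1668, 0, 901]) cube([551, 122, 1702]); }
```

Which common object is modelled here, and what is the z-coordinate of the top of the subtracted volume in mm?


A wall with a window opening. The window head height is 2603 mm.

A wall with a rectangular opening subtracted — a window. Sill at z = 901, opening 1702 mm tall, so the head is at 901 + 1702 = 2603 mm.


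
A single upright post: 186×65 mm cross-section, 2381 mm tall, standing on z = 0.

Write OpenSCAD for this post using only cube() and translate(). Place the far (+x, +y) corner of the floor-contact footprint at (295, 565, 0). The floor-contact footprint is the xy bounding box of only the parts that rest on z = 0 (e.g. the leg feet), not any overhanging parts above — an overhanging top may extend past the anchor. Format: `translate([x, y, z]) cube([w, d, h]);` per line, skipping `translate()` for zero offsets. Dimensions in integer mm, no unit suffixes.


translate([109, 500, 0]) cube([186, 65, 2381]);


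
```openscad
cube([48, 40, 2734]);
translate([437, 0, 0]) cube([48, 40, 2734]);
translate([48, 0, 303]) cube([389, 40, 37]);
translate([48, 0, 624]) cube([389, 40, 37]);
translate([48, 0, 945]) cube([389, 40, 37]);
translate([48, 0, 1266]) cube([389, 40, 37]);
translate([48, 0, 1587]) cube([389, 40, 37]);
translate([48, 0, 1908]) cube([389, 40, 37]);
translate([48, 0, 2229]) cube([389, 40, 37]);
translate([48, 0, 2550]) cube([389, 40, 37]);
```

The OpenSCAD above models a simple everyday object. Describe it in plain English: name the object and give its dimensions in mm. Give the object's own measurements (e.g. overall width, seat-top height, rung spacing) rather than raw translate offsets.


A straight ladder. Two 48×40 mm vertical rails, 2734 mm tall, stand 485 mm apart (outside-to-outside) with their front faces coplanar on the −y side. 8 rungs, each 40 mm deep and 37 mm tall, span between the inner faces of the rails, front faces flush with the rails. The lowest rung's underside is at z = 303 mm and rungs are spaced 321 mm apart (underside to underside).


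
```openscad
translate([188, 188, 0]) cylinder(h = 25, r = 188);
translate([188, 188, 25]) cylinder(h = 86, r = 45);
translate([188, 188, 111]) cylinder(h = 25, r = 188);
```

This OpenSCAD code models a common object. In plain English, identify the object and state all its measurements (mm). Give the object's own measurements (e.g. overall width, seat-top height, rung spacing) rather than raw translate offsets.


A spool: two coaxial disc flanges of radius 188 mm and thickness 25 mm, joined by a core cylinder of radius 45 mm and height 86 mm. The lower flange rests on z = 0 and the three cylinders share a vertical axis.


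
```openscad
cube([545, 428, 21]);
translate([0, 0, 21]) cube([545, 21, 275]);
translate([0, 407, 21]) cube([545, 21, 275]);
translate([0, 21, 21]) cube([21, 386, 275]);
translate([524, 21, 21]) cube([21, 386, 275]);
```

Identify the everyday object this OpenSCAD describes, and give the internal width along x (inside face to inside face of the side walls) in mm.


An open box. The internal width is 503 mm.

A 545×428 base slab with four walls standing on it — an open box. The base is 545 mm wide and the walls are 21 mm thick, so the internal width is 545 − 2 × 21 = 503 mm.


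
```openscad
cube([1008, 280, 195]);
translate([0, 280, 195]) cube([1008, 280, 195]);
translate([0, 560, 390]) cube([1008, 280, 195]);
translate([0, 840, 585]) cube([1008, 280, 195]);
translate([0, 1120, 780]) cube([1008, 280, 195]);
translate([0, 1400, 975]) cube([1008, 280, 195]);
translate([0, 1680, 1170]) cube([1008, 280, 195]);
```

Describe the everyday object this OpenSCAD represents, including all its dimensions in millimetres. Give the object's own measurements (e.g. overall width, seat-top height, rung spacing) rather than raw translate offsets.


A straight staircase of 7 solid steps. Each step is 1008 mm wide (x), 280 mm deep (y, the going) and 195 mm tall (the rise). The first step rests on the floor; each subsequent step sits one going further in +y and one rise higher in +z, directly behind and above the previous step with no overlap.


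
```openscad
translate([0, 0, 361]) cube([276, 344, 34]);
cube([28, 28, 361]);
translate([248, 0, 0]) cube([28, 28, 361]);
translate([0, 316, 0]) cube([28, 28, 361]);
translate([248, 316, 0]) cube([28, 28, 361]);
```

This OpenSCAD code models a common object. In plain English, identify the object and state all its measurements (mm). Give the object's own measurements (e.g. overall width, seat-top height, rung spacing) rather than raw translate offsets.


A four-legged stool. The seat is a 276×344×34 mm slab whose top surface is at z = 395 mm; four square legs, each 28×28 mm in cross-section, run from the floor (z = 0) to the underside of the seat, each flush with a corner of the seat.


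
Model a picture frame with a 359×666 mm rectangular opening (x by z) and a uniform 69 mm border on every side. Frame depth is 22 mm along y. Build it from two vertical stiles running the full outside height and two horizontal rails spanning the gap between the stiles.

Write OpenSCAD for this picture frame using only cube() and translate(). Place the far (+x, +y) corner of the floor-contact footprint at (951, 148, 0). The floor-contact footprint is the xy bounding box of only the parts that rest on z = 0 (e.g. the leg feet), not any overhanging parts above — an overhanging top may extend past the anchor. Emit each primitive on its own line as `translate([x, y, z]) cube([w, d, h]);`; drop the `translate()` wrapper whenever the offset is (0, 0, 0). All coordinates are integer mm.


translate([454, 126, 0]) cube([69, 22, 804]);
translate([882, 126, 0]) cube([69, 22, 804]);
translate([523, 126, 0]) cube([359, 22, 69]);
translate([523, 126, 735]) cube([359, 22, 69]);


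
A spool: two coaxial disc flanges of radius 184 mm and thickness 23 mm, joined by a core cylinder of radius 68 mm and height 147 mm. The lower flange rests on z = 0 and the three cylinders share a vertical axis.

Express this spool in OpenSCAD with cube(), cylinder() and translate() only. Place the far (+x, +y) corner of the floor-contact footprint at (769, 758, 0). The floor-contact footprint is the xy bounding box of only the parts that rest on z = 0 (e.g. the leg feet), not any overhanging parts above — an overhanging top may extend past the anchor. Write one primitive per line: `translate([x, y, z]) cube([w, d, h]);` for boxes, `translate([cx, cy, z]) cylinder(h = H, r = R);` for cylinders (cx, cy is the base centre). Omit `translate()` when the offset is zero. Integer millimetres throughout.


translate([585, 574, 0]) cylinder(h = 23, r = 184);
translate([585, 574, 23]) cylinder(h = 147, r = 68);
translate([585, 574, 170]) cylinder(h = 23, r = 184);


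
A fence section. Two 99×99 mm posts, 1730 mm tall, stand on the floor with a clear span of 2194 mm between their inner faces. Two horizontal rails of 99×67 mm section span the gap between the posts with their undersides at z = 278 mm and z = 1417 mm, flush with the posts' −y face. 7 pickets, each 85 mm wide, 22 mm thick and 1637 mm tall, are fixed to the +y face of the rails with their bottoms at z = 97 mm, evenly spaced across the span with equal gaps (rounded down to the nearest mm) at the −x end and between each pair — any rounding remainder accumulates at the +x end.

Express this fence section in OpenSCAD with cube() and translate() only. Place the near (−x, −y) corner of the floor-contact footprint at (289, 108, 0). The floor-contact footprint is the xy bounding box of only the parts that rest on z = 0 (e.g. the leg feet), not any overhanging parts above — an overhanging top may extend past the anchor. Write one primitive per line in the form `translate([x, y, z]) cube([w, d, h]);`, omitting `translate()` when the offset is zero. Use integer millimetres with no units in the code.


translate([289, 108, 0]) cube([99, 99, 1730]);
translate([2582, 108, 0]) cube([99, 99, 1730]);
translate([388, 108, 278]) cube([2194, 99, 67]);
translate([388, 108, 1417]) cube([2194, 99, 67]);
translate([587, 207, 97]) cube([85, 22, 1637]);
translate([871, 207, 97]) cube([85, 22, 1637]);
translate([1155, 207, 97]) cube([85, 22, 1637]);
translate([1439, 207, 97]) cube([85, 22, 1637]);
translate([1723, 207, 97]) cube([85, 22, 1637]);
translate([2007, 207, 97]) cube([85, 22, 1637]);
translate([2291, 207, 97]) cube([85, 22, 1637]);


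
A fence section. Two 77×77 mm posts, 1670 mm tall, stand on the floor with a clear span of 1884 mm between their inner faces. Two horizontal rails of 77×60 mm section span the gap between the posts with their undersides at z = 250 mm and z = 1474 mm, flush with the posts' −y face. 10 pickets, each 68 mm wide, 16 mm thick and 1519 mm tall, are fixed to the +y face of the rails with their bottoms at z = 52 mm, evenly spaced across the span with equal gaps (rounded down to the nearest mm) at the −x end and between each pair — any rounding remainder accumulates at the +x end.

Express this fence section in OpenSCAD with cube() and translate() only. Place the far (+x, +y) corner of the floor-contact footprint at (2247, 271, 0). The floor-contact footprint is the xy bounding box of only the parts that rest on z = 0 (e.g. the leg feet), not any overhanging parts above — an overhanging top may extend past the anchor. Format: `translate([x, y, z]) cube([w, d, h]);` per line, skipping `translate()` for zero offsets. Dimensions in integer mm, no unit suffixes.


translate([209, 194, 0]) cube([77, 77, 1670]);
translate([2170, 194, 0]) cube([77, 77, 1670]);
translate([286, 194, 250]) cube([1884, 77, 60]);
translate([286, 194, 1474]) cube([1884, 77, 60]);
translate([395, 271, 52]) cube([68, 16, 1519]);
translate([572, 271, 52]) cube([68, 16, 1519]);
translate([749, 271, 52]) cube([68, 16, 1519]);
translate([926, 271, 52]) cube([68, 16, 1519]);
translate([1103, 271, 52]) cube([68, 16, 1519]);
translate([1280, 271, 52]) cube([68, 16, 1519]);
translate([1457, 271, 52]) cube([68, 16, 1519]);
translate([1634, 271, 52]) cube([68, 16, 1519]);
translate([1811, 271, 52]) cube([68, 16, 1519]);
translate([1988, 271, 52]) cube([68, 16, 1519]);


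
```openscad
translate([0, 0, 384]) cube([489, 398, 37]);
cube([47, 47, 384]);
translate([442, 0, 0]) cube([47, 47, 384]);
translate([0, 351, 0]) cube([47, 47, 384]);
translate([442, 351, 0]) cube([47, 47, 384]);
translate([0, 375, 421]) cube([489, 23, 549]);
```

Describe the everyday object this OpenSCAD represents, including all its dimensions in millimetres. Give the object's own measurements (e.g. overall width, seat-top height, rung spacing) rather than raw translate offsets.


A chair. The seat is a 489×398×37 mm slab with its top at z = 421 mm, on four 47×47 mm corner legs (flush with the seat edges, standing on z = 0). A flat backrest 23 mm thick, 549 mm tall, spans the full seat width and rises from the seat top along its +y edge, rear face flush with the rear of the seat.


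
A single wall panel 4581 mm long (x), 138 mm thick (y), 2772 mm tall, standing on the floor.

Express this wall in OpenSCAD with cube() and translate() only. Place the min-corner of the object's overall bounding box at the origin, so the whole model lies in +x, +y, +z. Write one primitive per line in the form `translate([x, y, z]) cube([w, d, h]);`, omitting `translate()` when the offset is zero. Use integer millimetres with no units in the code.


cube([4581, 138, 2772]);


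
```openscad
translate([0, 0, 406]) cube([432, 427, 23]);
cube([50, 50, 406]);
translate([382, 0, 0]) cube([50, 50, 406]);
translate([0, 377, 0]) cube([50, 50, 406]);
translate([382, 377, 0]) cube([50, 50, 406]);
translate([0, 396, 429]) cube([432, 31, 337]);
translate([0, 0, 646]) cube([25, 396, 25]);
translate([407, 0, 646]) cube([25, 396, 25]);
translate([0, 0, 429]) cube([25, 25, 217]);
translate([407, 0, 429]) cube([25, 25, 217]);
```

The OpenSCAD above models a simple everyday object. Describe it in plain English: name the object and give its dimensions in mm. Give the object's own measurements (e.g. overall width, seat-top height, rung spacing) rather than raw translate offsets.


A chair. The seat is a 432×427×23 mm slab with its top at z = 429 mm, on four 50×50 mm corner legs (flush with the seat edges, standing on z = 0). A flat backrest 31 mm thick, 337 mm tall, spans the full seat width and rises from the seat top along its +y edge, rear face flush with the rear of the seat. Two armrests of 25×25 mm section run along each side from the seat's front edge to the front of the backrest, top faces 242 mm above the seat top and outer faces flush with the seat's x-edges; a 25×25 mm post under the front of each armrest stands on the seat at the front corner.


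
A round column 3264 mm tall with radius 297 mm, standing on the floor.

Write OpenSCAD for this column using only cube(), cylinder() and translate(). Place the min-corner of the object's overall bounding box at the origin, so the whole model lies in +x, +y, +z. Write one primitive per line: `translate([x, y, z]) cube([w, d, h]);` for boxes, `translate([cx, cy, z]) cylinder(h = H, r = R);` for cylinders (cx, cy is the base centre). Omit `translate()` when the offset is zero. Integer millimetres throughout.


translate([297, 297, 0]) cylinder(h = 3264, r = 297);


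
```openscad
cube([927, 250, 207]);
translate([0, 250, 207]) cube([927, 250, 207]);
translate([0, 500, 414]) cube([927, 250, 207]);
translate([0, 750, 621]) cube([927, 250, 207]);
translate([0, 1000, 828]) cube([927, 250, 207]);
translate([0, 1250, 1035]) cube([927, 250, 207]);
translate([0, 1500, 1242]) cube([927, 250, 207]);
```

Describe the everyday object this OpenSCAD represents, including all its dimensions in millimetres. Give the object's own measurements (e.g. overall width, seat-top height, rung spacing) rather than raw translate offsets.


A straight staircase of 7 solid steps. Each step is 927 mm wide (x), 250 mm deep (y, the going) and 207 mm tall (the rise). The first step rests on the floor; each subsequent step sits one going further in +y and one rise higher in +z, directly behind and above the previous step with no overlap.


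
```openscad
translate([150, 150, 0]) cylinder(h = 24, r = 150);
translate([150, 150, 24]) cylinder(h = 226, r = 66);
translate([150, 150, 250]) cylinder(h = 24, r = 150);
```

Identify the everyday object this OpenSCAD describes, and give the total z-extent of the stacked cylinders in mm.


A spool. The overall height is 274 mm.

Three coaxial cylinders, large–small–large — a spool. Two 24 mm flanges and a 226 mm core give 24 + 226 + 24 = 274 mm.


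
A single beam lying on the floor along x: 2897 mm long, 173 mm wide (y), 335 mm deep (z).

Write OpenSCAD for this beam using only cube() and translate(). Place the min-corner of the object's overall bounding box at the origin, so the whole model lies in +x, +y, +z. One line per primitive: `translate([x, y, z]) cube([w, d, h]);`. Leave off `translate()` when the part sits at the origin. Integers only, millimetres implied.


cube([2897, 173, 335]);


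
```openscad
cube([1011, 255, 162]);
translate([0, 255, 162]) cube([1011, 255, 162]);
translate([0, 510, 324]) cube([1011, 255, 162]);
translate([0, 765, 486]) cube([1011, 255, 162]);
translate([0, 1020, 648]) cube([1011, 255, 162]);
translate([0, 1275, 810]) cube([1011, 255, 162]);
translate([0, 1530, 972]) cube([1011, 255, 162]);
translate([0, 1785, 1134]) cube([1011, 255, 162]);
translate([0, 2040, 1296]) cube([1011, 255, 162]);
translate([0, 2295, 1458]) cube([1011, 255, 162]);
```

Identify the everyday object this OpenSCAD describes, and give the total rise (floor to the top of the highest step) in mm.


A staircase. The total rise is 1620 mm.

10 identical blocks, each offset up and back from the previous — a staircase. Each step is 162 mm tall and there are 10 of them, so the total rise is 10 × 162 = 1620 mm.


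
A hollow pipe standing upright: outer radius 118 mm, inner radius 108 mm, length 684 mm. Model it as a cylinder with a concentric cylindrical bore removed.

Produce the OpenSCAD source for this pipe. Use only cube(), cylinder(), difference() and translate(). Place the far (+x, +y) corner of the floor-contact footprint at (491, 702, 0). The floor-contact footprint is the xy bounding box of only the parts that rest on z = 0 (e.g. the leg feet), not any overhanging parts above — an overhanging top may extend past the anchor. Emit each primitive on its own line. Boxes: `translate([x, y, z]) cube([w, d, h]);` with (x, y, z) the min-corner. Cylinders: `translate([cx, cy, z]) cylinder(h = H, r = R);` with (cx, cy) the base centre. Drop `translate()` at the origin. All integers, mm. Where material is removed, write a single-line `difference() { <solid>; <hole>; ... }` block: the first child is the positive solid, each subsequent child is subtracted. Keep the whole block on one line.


difference() { translate([373, 584, 0]) cylinder(h = 684, r = 118); translate([373, 584, 0]) cylinder(h = 684, r = 108); }


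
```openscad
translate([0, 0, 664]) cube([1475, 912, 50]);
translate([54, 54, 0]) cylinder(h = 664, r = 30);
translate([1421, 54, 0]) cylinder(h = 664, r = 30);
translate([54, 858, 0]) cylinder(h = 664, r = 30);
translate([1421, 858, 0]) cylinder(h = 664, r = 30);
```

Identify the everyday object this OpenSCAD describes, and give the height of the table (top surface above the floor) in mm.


A table. The table height is 714 mm.

A 1475×912×50 slab sits at z = 664 on four Ø60 mm round legs — a table. The top surface is at 664 + 50 = 714 mm.


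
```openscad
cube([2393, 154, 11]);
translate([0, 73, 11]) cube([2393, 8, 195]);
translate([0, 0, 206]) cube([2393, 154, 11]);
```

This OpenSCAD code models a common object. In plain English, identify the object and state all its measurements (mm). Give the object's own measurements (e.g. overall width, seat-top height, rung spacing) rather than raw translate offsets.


An I-beam lying along x, 2393 mm long. Overall section height 217 mm. Two flanges 154 mm wide (y) and 11 mm thick, one on the floor and one at the top; a web 8 mm thick runs between them, centred on the flange width.


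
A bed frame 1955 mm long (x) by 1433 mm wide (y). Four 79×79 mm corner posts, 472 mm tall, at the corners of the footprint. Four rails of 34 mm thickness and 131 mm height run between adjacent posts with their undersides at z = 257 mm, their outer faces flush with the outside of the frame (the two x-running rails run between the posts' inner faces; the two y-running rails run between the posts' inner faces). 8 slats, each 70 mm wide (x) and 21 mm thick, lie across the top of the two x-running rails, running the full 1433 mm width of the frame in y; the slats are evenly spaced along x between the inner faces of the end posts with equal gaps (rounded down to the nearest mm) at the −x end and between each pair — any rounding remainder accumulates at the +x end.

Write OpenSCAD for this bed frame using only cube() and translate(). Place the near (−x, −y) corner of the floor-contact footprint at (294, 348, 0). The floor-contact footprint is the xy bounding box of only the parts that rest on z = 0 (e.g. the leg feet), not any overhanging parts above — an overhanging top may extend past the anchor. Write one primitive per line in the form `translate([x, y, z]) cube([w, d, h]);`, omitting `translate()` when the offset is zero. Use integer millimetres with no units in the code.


// slat z = rail_z + rail_h = 257 + 131 = 388
// slat gap = ⌊(1797 − 8·70) / 9⌋ = 137
translate([294, 348, 0]) cube([79, 79, 472]);
translate([294, 1702, 0]) cube([79, 79, 472]);
translate([2170, 348, 0]) cube([79, 79, 472]);
translate([2170, 1702, 0]) cube([79, 79, 472]);
translate([373, 348, 257]) cube([1797, 34, 131]);
translate([373, 1747, 257]) cube([1797, 34, 131]);
translate([294, 427, 257]) cube([34, 1275, 131]);
translate([2215, 427, 257]) cube([34, 1275, 131]);
translate([510, 348, 388]) cube([70, 1433, 21]);
translate([717, 348, 388]) cube([70, 1433, 21]);
translate([924, 348, 388]) cube([70, 1433, 21]);
translate([1131, 348, 388]) cube([70, 1433, 21]);
translate([1338, 348, 388]) cube([70, 1433, 21]);
translate([1545, 348, 388]) cube([70, 1433, 21]);
translate([1752, 348, 388]) cube([70, 1433, 21]);
translate([1959, 348, 388]) cube([70, 1433, 21]);


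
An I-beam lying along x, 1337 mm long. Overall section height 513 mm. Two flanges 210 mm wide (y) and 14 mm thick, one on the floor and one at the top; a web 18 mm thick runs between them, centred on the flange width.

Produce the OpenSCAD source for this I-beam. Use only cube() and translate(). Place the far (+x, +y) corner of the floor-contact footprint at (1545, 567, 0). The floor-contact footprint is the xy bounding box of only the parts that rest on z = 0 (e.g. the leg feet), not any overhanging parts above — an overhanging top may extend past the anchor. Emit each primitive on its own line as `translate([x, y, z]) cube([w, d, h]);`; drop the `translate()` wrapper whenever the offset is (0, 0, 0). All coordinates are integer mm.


translate([208, 357, 0]) cube([1337, 210, 14]);
translate([208, 453, 14]) cube([1337, 18, 485]);
translate([208, 357, 499]) cube([1337, 210, 14]);


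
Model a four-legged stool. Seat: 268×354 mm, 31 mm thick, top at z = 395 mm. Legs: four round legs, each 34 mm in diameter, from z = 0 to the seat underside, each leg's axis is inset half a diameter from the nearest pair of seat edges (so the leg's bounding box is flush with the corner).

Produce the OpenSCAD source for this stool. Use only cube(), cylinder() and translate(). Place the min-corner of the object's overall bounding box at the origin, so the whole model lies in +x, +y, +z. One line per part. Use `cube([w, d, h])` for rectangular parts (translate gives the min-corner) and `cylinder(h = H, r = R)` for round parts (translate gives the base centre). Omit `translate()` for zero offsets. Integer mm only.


translate([0, 0, 364]) cube([268, 354, 31]);
translate([17, 17, 0]) cylinder(h = 364, r = 17);
translate([251, 17, 0]) cylinder(h = 364, r = 17);
translate([17, 337, 0]) cylinder(h = 364, r = 17);
translate([251, 337, 0]) cylinder(h = 364, r = 17);


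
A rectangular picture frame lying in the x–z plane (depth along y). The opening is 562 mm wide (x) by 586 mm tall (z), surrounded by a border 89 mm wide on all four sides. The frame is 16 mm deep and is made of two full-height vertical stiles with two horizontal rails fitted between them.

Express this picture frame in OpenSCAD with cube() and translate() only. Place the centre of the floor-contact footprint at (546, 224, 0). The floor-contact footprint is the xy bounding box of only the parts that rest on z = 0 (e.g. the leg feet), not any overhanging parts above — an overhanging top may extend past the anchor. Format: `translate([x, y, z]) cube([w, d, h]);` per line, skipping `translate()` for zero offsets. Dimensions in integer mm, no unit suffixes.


translate([176, 216, 0]) cube([89, 16, 764]);
translate([827, 216, 0]) cube([89, 16, 764]);
translate([265, 216, 0]) cube([562, 16, 89]);
translate([265, 216, 675]) cube([562, 16, 89]);


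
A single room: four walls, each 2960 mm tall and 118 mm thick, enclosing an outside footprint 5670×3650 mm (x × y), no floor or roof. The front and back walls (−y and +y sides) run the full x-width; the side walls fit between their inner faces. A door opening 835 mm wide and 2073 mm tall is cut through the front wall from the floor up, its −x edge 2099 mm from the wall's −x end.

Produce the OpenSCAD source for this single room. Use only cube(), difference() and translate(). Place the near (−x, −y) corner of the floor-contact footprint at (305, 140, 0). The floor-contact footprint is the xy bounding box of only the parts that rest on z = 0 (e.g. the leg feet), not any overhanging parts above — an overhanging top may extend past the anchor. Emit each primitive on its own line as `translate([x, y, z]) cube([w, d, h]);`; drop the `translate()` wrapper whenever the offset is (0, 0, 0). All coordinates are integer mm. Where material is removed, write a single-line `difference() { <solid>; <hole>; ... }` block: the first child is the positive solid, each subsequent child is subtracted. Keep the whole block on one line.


difference() { translate([305, 140, 0]) cube([5670, 118, 2960]); translate([2404, 140, 0]) cube([835, 118, 2073]); }
translate([305, 3672, 0]) cube([5670, 118, 2960]);
translate([305, 258, 0]) cube([118, 3414, 2960]);
translate([5857, 258, 0]) cube([118, 3414, 2960]);


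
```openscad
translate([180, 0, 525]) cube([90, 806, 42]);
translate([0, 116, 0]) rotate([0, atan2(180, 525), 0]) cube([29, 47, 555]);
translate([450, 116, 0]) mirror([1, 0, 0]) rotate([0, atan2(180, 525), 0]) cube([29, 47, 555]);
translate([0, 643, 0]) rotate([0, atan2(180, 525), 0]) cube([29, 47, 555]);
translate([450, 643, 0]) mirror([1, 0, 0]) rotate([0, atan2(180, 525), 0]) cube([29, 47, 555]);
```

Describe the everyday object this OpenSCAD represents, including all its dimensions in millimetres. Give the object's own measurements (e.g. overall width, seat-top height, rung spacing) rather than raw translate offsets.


A sawhorse. A 90×806×42 mm beam (x, y, z) sits on two A-frame leg pairs. Each pair is two raked legs of 29×47 mm section (47 mm along y) splaying symmetrically in x. Each leg rises 525 mm vertically over 180 mm of horizontal reach and is 555 mm long along its own axis. Every leg's outer bottom edge rests on the floor and its outer top edge meets a bottom edge of the beam — the left legs (tilting toward +x) meet the beam's −x bottom edge, the right legs (their mirror images, tilting toward −x) meet its +x bottom edge — so the leg tops tuck under the beam, the beam's underside is 525 mm above the floor, and the feet are 450 mm apart outside-to-outside with the beam centred between them. The two leg pairs are set in 116 mm from either end of the beam.


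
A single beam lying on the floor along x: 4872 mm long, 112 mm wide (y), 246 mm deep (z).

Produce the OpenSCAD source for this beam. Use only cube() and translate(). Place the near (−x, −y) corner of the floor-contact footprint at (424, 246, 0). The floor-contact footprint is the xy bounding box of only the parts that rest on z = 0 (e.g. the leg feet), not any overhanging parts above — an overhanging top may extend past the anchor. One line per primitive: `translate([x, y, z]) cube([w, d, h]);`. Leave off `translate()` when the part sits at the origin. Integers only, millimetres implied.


translate([424, 246, 0]) cube([4872, 112, 246]);


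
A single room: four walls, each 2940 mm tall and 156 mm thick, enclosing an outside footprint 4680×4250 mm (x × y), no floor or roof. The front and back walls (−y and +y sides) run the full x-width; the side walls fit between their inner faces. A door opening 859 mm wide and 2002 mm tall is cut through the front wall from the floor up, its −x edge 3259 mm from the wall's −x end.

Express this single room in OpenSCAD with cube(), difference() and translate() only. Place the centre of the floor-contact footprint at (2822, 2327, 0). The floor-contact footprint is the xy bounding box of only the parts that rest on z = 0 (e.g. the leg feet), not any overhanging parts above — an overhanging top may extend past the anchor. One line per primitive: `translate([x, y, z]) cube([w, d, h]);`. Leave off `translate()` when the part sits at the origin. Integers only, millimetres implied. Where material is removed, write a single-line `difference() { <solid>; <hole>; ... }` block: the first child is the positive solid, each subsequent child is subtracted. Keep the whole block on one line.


difference() { translate([482, 202, 0]) cube([4680, 156, 2940]); translate([3741, 202, 0]) cube([859, 156, 2002]); }
translate([482, 4296, 0]) cube([4680, 156, 2940]);
translate([482, 358, 0]) cube([156, 3938, 2940]);
translate([5006, 358, 0]) cube([156, 3938, 2940]);


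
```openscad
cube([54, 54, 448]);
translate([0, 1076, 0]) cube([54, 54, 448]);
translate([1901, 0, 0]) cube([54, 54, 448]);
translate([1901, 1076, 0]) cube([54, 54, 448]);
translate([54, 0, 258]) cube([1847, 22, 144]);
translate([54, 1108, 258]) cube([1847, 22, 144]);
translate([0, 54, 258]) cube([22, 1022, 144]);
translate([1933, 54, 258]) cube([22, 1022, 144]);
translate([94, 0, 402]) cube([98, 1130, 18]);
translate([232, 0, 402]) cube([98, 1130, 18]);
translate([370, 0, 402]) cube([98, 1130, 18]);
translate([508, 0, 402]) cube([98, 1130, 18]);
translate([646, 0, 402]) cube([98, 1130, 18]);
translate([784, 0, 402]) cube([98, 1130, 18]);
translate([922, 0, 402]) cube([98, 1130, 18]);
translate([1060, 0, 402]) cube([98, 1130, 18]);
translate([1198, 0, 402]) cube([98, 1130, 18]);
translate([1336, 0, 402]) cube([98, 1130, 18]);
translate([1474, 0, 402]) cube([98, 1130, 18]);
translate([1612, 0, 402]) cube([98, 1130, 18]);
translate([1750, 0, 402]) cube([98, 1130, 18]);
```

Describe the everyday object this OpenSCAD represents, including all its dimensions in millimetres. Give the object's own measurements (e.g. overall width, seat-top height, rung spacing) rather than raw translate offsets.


A bed frame 1955 mm long (x) by 1130 mm wide (y). Four 54×54 mm corner posts, 448 mm tall, at the corners of the footprint. Four rails of 22 mm thickness and 144 mm height run between adjacent posts with their undersides at z = 258 mm, their outer faces flush with the outside of the frame (the two x-running rails run between the posts' inner faces; the two y-running rails run between the posts' inner faces). 13 slats, each 98 mm wide (x) and 18 mm thick, lie across the top of the two x-running rails, running the full 1130 mm width of the frame in y; along x they sit between the end posts with a 40 mm gap after the −x posts and between neighbouring slats, leaving 53 mm before the +x posts.


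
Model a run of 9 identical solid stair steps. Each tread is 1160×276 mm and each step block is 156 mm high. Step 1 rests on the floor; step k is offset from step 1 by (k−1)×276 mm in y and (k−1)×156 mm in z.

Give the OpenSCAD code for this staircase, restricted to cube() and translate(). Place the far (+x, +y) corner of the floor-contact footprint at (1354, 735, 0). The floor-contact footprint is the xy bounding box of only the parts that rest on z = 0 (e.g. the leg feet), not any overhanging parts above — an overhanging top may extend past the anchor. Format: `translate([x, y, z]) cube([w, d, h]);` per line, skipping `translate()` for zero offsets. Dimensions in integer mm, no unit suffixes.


translate([194, 459, 0]) cube([1160, 276, 156]);
translate([194, 735, 156]) cube([1160, 276, 156]);
translate([194, 1011, 312]) cube([1160, 276, 156]);
translate([194, 1287, 468]) cube([1160, 276, 156]);
translate([194, 1563, 624]) cube([1160, 276, 156]);
translate([194, 1839, 780]) cube([1160, 276, 156]);
translate([194, 2115, 936]) cube([1160, 276, 156]);
translate([194, 2391, 1092]) cube([1160, 276, 156]);
translate([194, 2667, 1248]) cube([1160, 276, 156]);


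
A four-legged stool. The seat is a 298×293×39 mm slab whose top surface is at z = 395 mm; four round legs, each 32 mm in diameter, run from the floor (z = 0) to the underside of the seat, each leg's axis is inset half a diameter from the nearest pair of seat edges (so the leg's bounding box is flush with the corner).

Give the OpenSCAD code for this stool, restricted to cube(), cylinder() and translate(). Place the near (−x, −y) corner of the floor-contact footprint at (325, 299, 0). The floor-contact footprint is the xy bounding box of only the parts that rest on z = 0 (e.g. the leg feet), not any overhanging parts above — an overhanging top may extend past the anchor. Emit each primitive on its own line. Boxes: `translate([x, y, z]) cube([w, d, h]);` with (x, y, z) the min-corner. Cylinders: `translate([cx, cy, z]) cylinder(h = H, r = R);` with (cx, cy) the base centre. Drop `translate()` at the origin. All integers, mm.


// leg_h = 395 - 39 = 356
translate([325, 299, 356]) cube([298, 293, 39]);
translate([341, 315, 0]) cylinder(h = 356, r = 16);
translate([607, 315, 0]) cylinder(h = 356, r = 16);
translate([341, 576, 0]) cylinder(h = 356, r = 16);
translate([607, 576, 0]) cylinder(h = 356, r = 16);
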